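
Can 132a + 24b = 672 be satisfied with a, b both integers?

gcd(132, 24) = 12  (132 = 5×24 + 12, 24 = 2×12).
12 divides 672, so integer solutions exist.

yes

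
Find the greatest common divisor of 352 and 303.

gcd(352, 303) = 1  (352 = 1×303 + 49, 303 = 6×49 + 9, 49 = 5×9 + 4, 9 = 2×4 + 1, 4 = 4×1).

1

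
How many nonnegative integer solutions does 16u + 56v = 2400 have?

22

gcd(56, 16) = 8  (56 = 3*16 + 8, 16 = 2*8).
Back-substituting, 16*(-3) + 56*(1) = 8.
Scale by 300: one solution is (-900, 300). Reduce u mod 7: (3, 42).
General: u = 3 + 7t, v = 42 - 2t.
u ≥ 0 ⇒ t ≥ 0; v ≥ 0 ⇒ t ≤ 21. So t ∈ [0, 21]: 22 solutions.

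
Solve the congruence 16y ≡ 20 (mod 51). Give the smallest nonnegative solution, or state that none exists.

gcd(51, 16):
  51 = 3·16 + 3
  16 = 5·3 + 1
  3 = 3·1
so gcd(51, 16) = 1.
1 divides 20, so solutions exist.
Back-substitute for Bézout coefficients:
  1 = 16 - 5·3
  ... = 16·(16) + 51·(-5)
So 16·(16) ≡ 1 (mod 51); multiply by 20: y ≡ 320 (mod 51).
Smallest nonnegative: y = 320 mod 51 = 14.

14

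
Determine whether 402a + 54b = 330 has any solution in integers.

gcd(402, 54) = 6.
6 divides 330, so integer solutions exist.

yes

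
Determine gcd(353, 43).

gcd(353, 43):
  353 = 8×43 + 9
  43 = 4×9 + 7
  9 = 1×7 + 2
  7 = 3×2 + 1
  2 = 2×1
so gcd(353, 43) = 1.

1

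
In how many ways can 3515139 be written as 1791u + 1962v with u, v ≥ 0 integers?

gcd(1962, 1791):
  1962 = 1×1791 + 171
  1791 = 10×171 + 81
  171 = 2×81 + 9
  81 = 9×9
so gcd(1962, 1791) = 9.
Back-substitute for Bézout coefficients:
  9 = 171 - 2×81
  ... = 1791×(-23) + 1962×(21)
Scale by 390571: one solution is (-8983133, 8201991). Reduce u mod 218: (211, 1599).
General: u = 211 + 218t, v = 1599 - 199t.
u ≥ 0 ⇒ t ≥ 0; v ≥ 0 ⇒ t ≤ 8. So t ∈ [0, 8]: 9 solutions.

9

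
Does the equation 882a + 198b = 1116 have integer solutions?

gcd(882, 198) = 18  (882 = 4*198 + 90, 198 = 2*90 + 18, 90 = 5*18).
18 divides 1116, so integer solutions exist.

yes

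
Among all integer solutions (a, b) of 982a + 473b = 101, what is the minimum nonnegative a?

gcd(982, 473) = 1.
1 divides 101, so solutions exist.
By Bézout, 982·(92) + 473·(-191) = 1.
Scale by 101/1 = 101: (a₀, b₀) = (9292, -19291).
General solution: a = 9292 + 473t, b = -19291 - 982t for integer t.
a ≥ 0: smallest is 9292 mod 473 = 305 (at t = -19), with b = -633.

305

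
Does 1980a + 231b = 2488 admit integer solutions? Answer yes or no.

gcd(1980, 231) = 33.
33 does not divide 2488 (remainder 13), so no integer solutions.

no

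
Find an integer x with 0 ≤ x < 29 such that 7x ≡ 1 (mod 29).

gcd(29, 7) = 1.
By Bézout, 7×(-4) + 29×(1) = 1.
So 7×-4 ≡ 1 (mod 29), and -4 mod 29 = 25.

25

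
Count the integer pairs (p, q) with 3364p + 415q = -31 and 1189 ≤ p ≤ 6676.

14

gcd(3364, 415):
  3364 = 8*415 + 44
  415 = 9*44 + 19
  44 = 2*19 + 6
  19 = 3*6 + 1
  6 = 6*1
so gcd(3364, 415) = 1.
Back-substitute for Bézout coefficients:
  1 = 19 - 3*6
  ... = 3364*(-66) + 415*(535)
Scale by -31: particular solution (2046, -16585); reduce p mod 415: (386, -3129).
General solution: p = 386 + 415t, q = -3129 - 3364t for integer t.
1189 ≤ 386 + 415t ≤ 6676 gives t ∈ [2, 15], which is 14 values.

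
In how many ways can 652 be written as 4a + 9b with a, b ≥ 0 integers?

gcd(9, 4):
  9 = 2×4 + 1
  4 = 4×1
so gcd(9, 4) = 1.
Back-substitute for Bézout coefficients:
  1 = 9 - 2×4
  ... = 4×(-2) + 9×(1)
Scale by 652: one solution is (-1304, 652). Reduce a mod 9: (1, 72).
General: a = 1 + 9t, b = 72 - 4t.
a ≥ 0 ⇒ t ≥ 0; b ≥ 0 ⇒ t ≤ 18. So t ∈ [0, 18]: 19 solutions.

19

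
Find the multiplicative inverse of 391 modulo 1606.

gcd(1606, 391) = 1.
By Bézout, 391×(497) + 1606×(-121) = 1.
So 391×497 ≡ 1 (mod 1606), and 497 mod 1606 = 497.

497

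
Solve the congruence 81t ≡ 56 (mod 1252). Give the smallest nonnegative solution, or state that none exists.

gcd(1252, 81):
  1252 = 15×81 + 37
  81 = 2×37 + 7
  37 = 5×7 + 2
  7 = 3×2 + 1
  2 = 2×1
so gcd(1252, 81) = 1.
1 divides 56, so solutions exist.
Back-substitute for Bézout coefficients:
  1 = 7 - 3×2
  ... = 81×(541) + 1252×(-35)
So 81×(541) ≡ 1 (mod 1252); multiply by 56: t ≡ 30296 (mod 1252).
Smallest nonnegative: t = 30296 mod 1252 = 248.

248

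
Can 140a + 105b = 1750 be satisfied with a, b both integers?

yes

gcd(140, 105):
  140 = 1*105 + 35
  105 = 3*35
so gcd(140, 105) = 35.
35 divides 1750, so integer solutions exist.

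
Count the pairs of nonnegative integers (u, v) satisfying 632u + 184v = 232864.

16

gcd(632, 184) = 8  (632 = 3*184 + 80, 184 = 2*80 + 24, 80 = 3*24 + 8, 24 = 3*8).
Back-substituting, 632*(7) + 184*(-24) = 8.
Scale by 29108: one solution is (203756, -698592). Reduce u mod 23: (22, 1190).
General: u = 22 + 23t, v = 1190 - 79t.
u ≥ 0 ⇒ t ≥ 0; v ≥ 0 ⇒ t ≤ 15. So t ∈ [0, 15]: 16 solutions.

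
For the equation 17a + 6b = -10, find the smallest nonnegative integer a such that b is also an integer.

gcd(17, 6) = 1.
1 divides -10, so solutions exist.
By Bézout, 17×(-1) + 6×(3) = 1.
Scale by -10/1 = -10: (a₀, b₀) = (10, -30).
General solution: a = 10 + 6t, b = -30 - 17t for integer t.
a ≥ 0: smallest is 10 mod 6 = 4 (at t = -1), with b = -13.

4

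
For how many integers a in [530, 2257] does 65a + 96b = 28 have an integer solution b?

gcd(96, 65) = 1  (96 = 1·65 + 31, 65 = 2·31 + 3, 31 = 10·3 + 1, 3 = 3·1).
Back-substituting, 65·(-31) + 96·(21) = 1.
Scale by 28: particular solution (-868, 588); reduce a mod 96: (92, -62).
General solution: a = 92 + 96t, b = -62 - 65t for integer t.
530 ≤ 92 + 96t ≤ 2257 gives t ∈ [5, 22], which is 18 values.

18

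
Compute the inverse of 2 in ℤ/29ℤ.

15

gcd(29, 2) = 1.
By Bézout, 2*(-14) + 29*(1) = 1.
So 2*-14 ≡ 1 (mod 29), and -14 mod 29 = 15.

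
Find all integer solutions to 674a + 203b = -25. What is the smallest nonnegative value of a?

187

gcd(674, 203) = 1.
1 divides -25, so solutions exist.
By Bézout, 674·(25) + 203·(-83) = 1.
Scale by -25/1 = -25: (a₀, b₀) = (-625, 2075).
General solution: a = -625 + 203t, b = 2075 - 674t for integer t.
a ≥ 0: smallest is -625 mod 203 = 187 (at t = 4), with b = -621.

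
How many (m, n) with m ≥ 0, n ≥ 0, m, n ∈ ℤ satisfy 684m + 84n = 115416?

gcd(684, 84):
  684 = 8·84 + 12
  84 = 7·12
so gcd(684, 84) = 12.
Back-substitute for Bézout coefficients:
  12 = 684 - 8·84
  ... = 684·(1) + 84·(-8)
Scale by 9618: one solution is (9618, -76944). Reduce m mod 7: (0, 1374).
General: m = 0 + 7t, n = 1374 - 57t.
m ≥ 0 ⇒ t ≥ 0; n ≥ 0 ⇒ t ≤ 24. So t ∈ [0, 24]: 25 solutions.

25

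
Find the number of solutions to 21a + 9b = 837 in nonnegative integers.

gcd(21, 9) = 3.
By Bézout, 21·(1) + 9·(-2) = 3.
One solution: (0, 93).
General: a = 0 + 3t, b = 93 - 7t.
a ≥ 0 ⇒ t ≥ 0; b ≥ 0 ⇒ t ≤ 13. So t ∈ [0, 13]: 14 solutions.

14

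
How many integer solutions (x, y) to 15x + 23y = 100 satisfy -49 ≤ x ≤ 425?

gcd(23, 15) = 1.
By Bézout, 15×(-3) + 23×(2) = 1.
Particular solution: (22, -10).
General solution: x = 22 + 23t, y = -10 - 15t for integer t.
-49 ≤ 22 + 23t ≤ 425 gives t ∈ [-3, 17], which is 21 values.

21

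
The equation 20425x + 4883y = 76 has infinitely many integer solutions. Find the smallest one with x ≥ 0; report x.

gcd(20425, 4883):
  20425 = 4×4883 + 893
  4883 = 5×893 + 418
  893 = 2×418 + 57
  418 = 7×57 + 19
  57 = 3×19
so gcd(20425, 4883) = 19.
19 divides 76, so solutions exist.
Back-substitute for Bézout coefficients:
  19 = 418 - 7×57
  ... = 20425×(-82) + 4883×(343)
Scale by 76/19 = 4: (x₀, y₀) = (-328, 1372).
General solution: x = -328 + 257t, y = 1372 - 1075t for integer t.
x ≥ 0: smallest is -328 mod 257 = 186 (at t = 2), with y = -778.

186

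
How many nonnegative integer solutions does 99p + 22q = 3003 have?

15

gcd(99, 22):
  99 = 4·22 + 11
  22 = 2·11
so gcd(99, 22) = 11.
Back-substitute for Bézout coefficients:
  11 = 99 - 4·22
  ... = 99·(1) + 22·(-4)
Scale by 273: one solution is (273, -1092). Reduce p mod 2: (1, 132).
General: p = 1 + 2t, q = 132 - 9t.
p ≥ 0 ⇒ t ≥ 0; q ≥ 0 ⇒ t ≤ 14. So t ∈ [0, 14]: 15 solutions.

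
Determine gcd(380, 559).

1

gcd(559, 380) = 1  (559 = 1*380 + 179, 380 = 2*179 + 22, 179 = 8*22 + 3, 22 = 7*3 + 1, 3 = 3*1).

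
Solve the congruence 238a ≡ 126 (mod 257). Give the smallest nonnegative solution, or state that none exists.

61

gcd(257, 238):
  257 = 1×238 + 19
  238 = 12×19 + 10
  19 = 1×10 + 9
  10 = 1×9 + 1
  9 = 9×1
so gcd(257, 238) = 1.
1 divides 126, so solutions exist.
Back-substitute for Bézout coefficients:
  1 = 10 - 1×9
  ... = 238×(27) + 257×(-25)
So 238×(27) ≡ 1 (mod 257); multiply by 126: a ≡ 3402 (mod 257).
Smallest nonnegative: a = 3402 mod 257 = 61.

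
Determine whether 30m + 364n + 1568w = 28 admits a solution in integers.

gcd(364, 30) = 2  (364 = 12·30 + 4, 30 = 7·4 + 2, 4 = 2·2).
gcd(2, 1568) = 2.
2 divides 28, so integer solutions exist.

yes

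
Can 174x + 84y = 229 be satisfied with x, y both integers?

gcd(174, 84) = 6.
6 does not divide 229 (remainder 1), so no integer solutions.

no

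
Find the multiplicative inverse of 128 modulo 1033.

gcd(1033, 128):
  1033 = 8×128 + 9
  128 = 14×9 + 2
  9 = 4×2 + 1
  2 = 2×1
so gcd(1033, 128) = 1.
Back-substitute for Bézout coefficients:
  1 = 9 - 4×2
  ... = 128×(-460) + 1033×(57)
So 128×-460 ≡ 1 (mod 1033), and -460 mod 1033 = 573.

573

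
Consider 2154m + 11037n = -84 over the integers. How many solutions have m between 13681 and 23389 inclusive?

gcd(11037, 2154) = 3  (11037 = 5*2154 + 267, 2154 = 8*267 + 18, 267 = 14*18 + 15, 18 = 1*15 + 3, 15 = 5*3).
Back-substituting, 2154*(620) + 11037*(-121) = 3.
Scale by -28: particular solution (-17360, 3388); reduce m mod 3679: (1035, -202).
General solution: m = 1035 + 3679t, n = -202 - 718t for integer t.
13681 ≤ 1035 + 3679t ≤ 23389 gives t ∈ [4, 6], which is 3 values.

3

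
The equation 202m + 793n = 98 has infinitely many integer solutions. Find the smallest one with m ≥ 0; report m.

79

gcd(793, 202):
  793 = 3×202 + 187
  202 = 1×187 + 15
  187 = 12×15 + 7
  15 = 2×7 + 1
  7 = 7×1
so gcd(793, 202) = 1.
1 divides 98, so solutions exist.
Back-substitute for Bézout coefficients:
  1 = 15 - 2×7
  ... = 202×(106) + 793×(-27)
Scale by 98/1 = 98: (m₀, n₀) = (10388, -2646).
General solution: m = 10388 + 793t, n = -2646 - 202t for integer t.
m ≥ 0: smallest is 10388 mod 793 = 79 (at t = -13), with n = -20.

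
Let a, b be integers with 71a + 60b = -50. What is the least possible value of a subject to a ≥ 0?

gcd(71, 60) = 1.
1 divides -50, so solutions exist.
By Bézout, 71·(11) + 60·(-13) = 1.
Scale by -50/1 = -50: (a₀, b₀) = (-550, 650).
General solution: a = -550 + 60t, b = 650 - 71t for integer t.
a ≥ 0: smallest is -550 mod 60 = 50 (at t = 10), with b = -60.

50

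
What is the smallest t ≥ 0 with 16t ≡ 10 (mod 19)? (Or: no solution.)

3

gcd(19, 16) = 1.
1 divides 10, so solutions exist.
By Bézout, 16*(6) + 19*(-5) = 1.
So 16*(6) ≡ 1 (mod 19); multiply by 10: t ≡ 60 (mod 19).
Smallest nonnegative: t = 60 mod 19 = 3.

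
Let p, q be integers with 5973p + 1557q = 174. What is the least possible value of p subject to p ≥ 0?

gcd(5973, 1557) = 3  (5973 = 3·1557 + 1302, 1557 = 1·1302 + 255, 1302 = 5·255 + 27, 255 = 9·27 + 12, 27 = 2·12 + 3, 12 = 4·3).
3 divides 174, so solutions exist.
Back-substituting, 5973·(116) + 1557·(-445) = 3.
Scale by 174/3 = 58: (p₀, q₀) = (6728, -25810).
General solution: p = 6728 + 519t, q = -25810 - 1991t for integer t.
p ≥ 0: smallest is 6728 mod 519 = 500 (at t = -12), with q = -1918.

500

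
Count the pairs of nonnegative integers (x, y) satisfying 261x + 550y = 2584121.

18

gcd(550, 261):
  550 = 2*261 + 28
  261 = 9*28 + 9
  28 = 3*9 + 1
  9 = 9*1
so gcd(550, 261) = 1.
Back-substitute for Bézout coefficients:
  1 = 28 - 3*9
  ... = 261*(-59) + 550*(28)
Scale by 2584121: one solution is (-152463139, 72355388). Reduce x mod 550: (161, 4622).
General: x = 161 + 550t, y = 4622 - 261t.
x ≥ 0 ⇒ t ≥ 0; y ≥ 0 ⇒ t ≤ 17. So t ∈ [0, 17]: 18 solutions.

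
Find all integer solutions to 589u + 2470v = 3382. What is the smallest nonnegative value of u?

98

gcd(2470, 589) = 19.
19 divides 3382, so solutions exist.
By Bézout, 589·(21) + 2470·(-5) = 19.
Scale by 3382/19 = 178: (u₀, v₀) = (3738, -890).
General solution: u = 3738 + 130t, v = -890 - 31t for integer t.
u ≥ 0: smallest is 3738 mod 130 = 98 (at t = -28), with v = -22.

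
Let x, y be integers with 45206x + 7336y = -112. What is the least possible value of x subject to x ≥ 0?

228

gcd(45206, 7336) = 14.
14 divides -112, so solutions exist.
By Bézout, 45206*(37) + 7336*(-228) = 14.
Scale by -112/14 = -8: (x₀, y₀) = (-296, 1824).
General solution: x = -296 + 524t, y = 1824 - 3229t for integer t.
x ≥ 0: smallest is -296 mod 524 = 228 (at t = 1), with y = -1405.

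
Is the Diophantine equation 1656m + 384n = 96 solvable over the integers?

yes

gcd(1656, 384) = 24.
24 divides 96, so integer solutions exist.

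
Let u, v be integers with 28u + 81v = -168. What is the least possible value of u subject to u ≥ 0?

75

gcd(81, 28) = 1.
1 divides -168, so solutions exist.
By Bézout, 28·(-26) + 81·(9) = 1.
Scale by -168/1 = -168: (u₀, v₀) = (4368, -1512).
General solution: u = 4368 + 81t, v = -1512 - 28t for integer t.
u ≥ 0: smallest is 4368 mod 81 = 75 (at t = -53), with v = -28.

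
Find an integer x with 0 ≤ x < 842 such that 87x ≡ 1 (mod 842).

271

gcd(842, 87) = 1  (842 = 9·87 + 59, 87 = 1·59 + 28, 59 = 2·28 + 3, 28 = 9·3 + 1, 3 = 3·1).
Back-substituting, 87·(271) + 842·(-28) = 1.
So 87·271 ≡ 1 (mod 842), and 271 mod 842 = 271.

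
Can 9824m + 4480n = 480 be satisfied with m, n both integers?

gcd(9824, 4480) = 32.
32 divides 480, so integer solutions exist.

yes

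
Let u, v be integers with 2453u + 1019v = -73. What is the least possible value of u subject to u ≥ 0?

gcd(2453, 1019) = 1  (2453 = 2×1019 + 415, 1019 = 2×415 + 189, 415 = 2×189 + 37, 189 = 5×37 + 4, 37 = 9×4 + 1, 4 = 4×1).
1 divides -73, so solutions exist.
Back-substituting, 2453×(248) + 1019×(-597) = 1.
Scale by -73/1 = -73: (u₀, v₀) = (-18104, 43581).
General solution: u = -18104 + 1019t, v = 43581 - 2453t for integer t.
u ≥ 0: smallest is -18104 mod 1019 = 238 (at t = 18), with v = -573.

238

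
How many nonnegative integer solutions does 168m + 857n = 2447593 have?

gcd(857, 168) = 1  (857 = 5×168 + 17, 168 = 9×17 + 15, 17 = 1×15 + 2, 15 = 7×2 + 1, 2 = 2×1).
Back-substituting, 168×(403) + 857×(-79) = 1.
Scale by 2447593: one solution is (986379979, -193359847). Reduce m mod 857: (403, 2777).
General: m = 403 + 857t, n = 2777 - 168t.
m ≥ 0 ⇒ t ≥ 0; n ≥ 0 ⇒ t ≤ 16. So t ∈ [0, 16]: 17 solutions.

17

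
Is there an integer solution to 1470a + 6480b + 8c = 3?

gcd(6480, 1470) = 30.
gcd(30, 8) = 2.
2 does not divide 3 (remainder 1), so no integer solutions.

no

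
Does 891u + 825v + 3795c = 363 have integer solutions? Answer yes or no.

yes

gcd(891, 825) = 33  (891 = 1×825 + 66, 825 = 12×66 + 33, 66 = 2×33).
gcd(33, 3795) = 33.
33 divides 363, so integer solutions exist.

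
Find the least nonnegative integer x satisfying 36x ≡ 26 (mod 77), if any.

gcd(77, 36) = 1  (77 = 2×36 + 5, 36 = 7×5 + 1, 5 = 5×1).
1 divides 26, so solutions exist.
Back-substituting, 36×(15) + 77×(-7) = 1.
So 36×(15) ≡ 1 (mod 77); multiply by 26: x ≡ 390 (mod 77).
Smallest nonnegative: x = 390 mod 77 = 5.

5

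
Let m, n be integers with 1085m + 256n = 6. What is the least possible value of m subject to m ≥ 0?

gcd(1085, 256):
  1085 = 4·256 + 61
  256 = 4·61 + 12
  61 = 5·12 + 1
  12 = 12·1
so gcd(1085, 256) = 1.
1 divides 6, so solutions exist.
Back-substitute for Bézout coefficients:
  1 = 61 - 5·12
  ... = 1085·(21) + 256·(-89)
Scale by 6/1 = 6: (m₀, n₀) = (126, -534).
General solution: m = 126 + 256t, n = -534 - 1085t for integer t.
m ≥ 0: smallest is 126 mod 256 = 126 (at t = 0), with n = -534.

126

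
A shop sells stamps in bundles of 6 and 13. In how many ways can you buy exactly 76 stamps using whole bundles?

Need nonnegative integers with 6j + 13k = 76.
gcd(6, 13) = 1, and 6·(-2) + 13·(1) = 1.
So (j₀, k₀) = (-152, 76); general j = -152 + 13t, k = 76 - 6t.
j ≥ 0 ⇒ t ≥ 12; k ≥ 0 ⇒ t ≤ 12. That's 1 value of t.

1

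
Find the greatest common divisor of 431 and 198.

1

gcd(431, 198) = 1  (431 = 2·198 + 35, 198 = 5·35 + 23, 35 = 1·23 + 12, 23 = 1·12 + 11, 12 = 1·11 + 1, 11 = 11·1).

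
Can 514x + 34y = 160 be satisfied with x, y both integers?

gcd(514, 34) = 2  (514 = 15*34 + 4, 34 = 8*4 + 2, 4 = 2*2).
2 divides 160, so integer solutions exist.

yes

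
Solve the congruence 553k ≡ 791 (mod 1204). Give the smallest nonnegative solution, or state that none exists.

gcd(1204, 553) = 7.
7 divides 791, so solutions exist.
By Bézout, 553·(-37) + 1204·(17) = 7.
So 553·(-37) ≡ 7 (mod 1204); multiply by 113: k ≡ -4181 (mod 172).
Smallest nonnegative: k = -4181 mod 172 = 119.

119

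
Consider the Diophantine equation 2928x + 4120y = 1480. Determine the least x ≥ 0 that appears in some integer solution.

gcd(4120, 2928):
  4120 = 1*2928 + 1192
  2928 = 2*1192 + 544
  1192 = 2*544 + 104
  544 = 5*104 + 24
  104 = 4*24 + 8
  24 = 3*8
so gcd(4120, 2928) = 8.
8 divides 1480, so solutions exist.
Back-substitute for Bézout coefficients:
  8 = 104 - 4*24
  ... = 2928*(-159) + 4120*(113)
Scale by 1480/8 = 185: (x₀, y₀) = (-29415, 20905).
General solution: x = -29415 + 515t, y = 20905 - 366t for integer t.
x ≥ 0: smallest is -29415 mod 515 = 455 (at t = 58), with y = -323.

455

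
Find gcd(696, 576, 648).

gcd(696, 576) = 24.
gcd(24, 648) = 24.

24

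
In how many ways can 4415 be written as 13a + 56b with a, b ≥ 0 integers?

6

gcd(56, 13) = 1.
By Bézout, 13·(13) + 56·(-3) = 1.
One solution: (51, 67).
General: a = 51 + 56t, b = 67 - 13t.
a ≥ 0 ⇒ t ≥ 0; b ≥ 0 ⇒ t ≤ 5. So t ∈ [0, 5]: 6 solutions.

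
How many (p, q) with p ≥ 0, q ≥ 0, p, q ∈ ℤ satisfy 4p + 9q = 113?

3

gcd(9, 4):
  9 = 2×4 + 1
  4 = 4×1
so gcd(9, 4) = 1.
Back-substitute for Bézout coefficients:
  1 = 9 - 2×4
  ... = 4×(-2) + 9×(1)
Scale by 113: one solution is (-226, 113). Reduce p mod 9: (8, 9).
General: p = 8 + 9t, q = 9 - 4t.
p ≥ 0 ⇒ t ≥ 0; q ≥ 0 ⇒ t ≤ 2. So t ∈ [0, 2]: 3 solutions.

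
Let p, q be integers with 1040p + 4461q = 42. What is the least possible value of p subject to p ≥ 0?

gcd(4461, 1040) = 1.
1 divides 42, so solutions exist.
By Bézout, 1040×(-2149) + 4461×(501) = 1.
Scale by 42/1 = 42: (p₀, q₀) = (-90258, 21042).
General solution: p = -90258 + 4461t, q = 21042 - 1040t for integer t.
p ≥ 0: smallest is -90258 mod 4461 = 3423 (at t = 21), with q = -798.

3423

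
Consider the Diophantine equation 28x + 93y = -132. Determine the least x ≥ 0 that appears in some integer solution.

gcd(93, 28) = 1.
1 divides -132, so solutions exist.
By Bézout, 28*(10) + 93*(-3) = 1.
Scale by -132/1 = -132: (x₀, y₀) = (-1320, 396).
General solution: x = -1320 + 93t, y = 396 - 28t for integer t.
x ≥ 0: smallest is -1320 mod 93 = 75 (at t = 15), with y = -24.

75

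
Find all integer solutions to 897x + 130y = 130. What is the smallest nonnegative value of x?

gcd(897, 130) = 13  (897 = 6×130 + 117, 130 = 1×117 + 13, 117 = 9×13).
13 divides 130, so solutions exist.
Back-substituting, 897×(-1) + 130×(7) = 13.
Scale by 130/13 = 10: (x₀, y₀) = (-10, 70).
General solution: x = -10 + 10t, y = 70 - 69t for integer t.
x ≥ 0: smallest is -10 mod 10 = 0 (at t = 1), with y = 1.

0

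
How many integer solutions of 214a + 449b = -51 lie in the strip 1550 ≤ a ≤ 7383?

gcd(449, 214) = 1  (449 = 2·214 + 21, 214 = 10·21 + 4, 21 = 5·4 + 1, 4 = 4·1).
Back-substituting, 214·(-107) + 449·(51) = 1.
Scale by -51: particular solution (5457, -2601); reduce a mod 449: (69, -33).
General solution: a = 69 + 449t, b = -33 - 214t for integer t.
1550 ≤ 69 + 449t ≤ 7383 gives t ∈ [4, 16], which is 13 values.

13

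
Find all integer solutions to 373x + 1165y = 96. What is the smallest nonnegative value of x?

247

gcd(1165, 373):
  1165 = 3*373 + 46
  373 = 8*46 + 5
  46 = 9*5 + 1
  5 = 5*1
so gcd(1165, 373) = 1.
1 divides 96, so solutions exist.
Back-substitute for Bézout coefficients:
  1 = 46 - 9*5
  ... = 373*(-228) + 1165*(73)
Scale by 96/1 = 96: (x₀, y₀) = (-21888, 7008).
General solution: x = -21888 + 1165t, y = 7008 - 373t for integer t.
x ≥ 0: smallest is -21888 mod 1165 = 247 (at t = 19), with y = -79.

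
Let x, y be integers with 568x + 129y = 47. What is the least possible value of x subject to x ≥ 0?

53

gcd(568, 129) = 1  (568 = 4·129 + 52, 129 = 2·52 + 25, 52 = 2·25 + 2, 25 = 12·2 + 1, 2 = 2·1).
1 divides 47, so solutions exist.
Back-substituting, 568·(-62) + 129·(273) = 1.
Scale by 47/1 = 47: (x₀, y₀) = (-2914, 12831).
General solution: x = -2914 + 129t, y = 12831 - 568t for integer t.
x ≥ 0: smallest is -2914 mod 129 = 53 (at t = 23), with y = -233.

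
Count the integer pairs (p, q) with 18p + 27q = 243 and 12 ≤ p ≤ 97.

gcd(27, 18):
  27 = 1·18 + 9
  18 = 2·9
so gcd(27, 18) = 9.
Back-substitute for Bézout coefficients:
  9 = 27 - 1·18
  ... = 18·(-1) + 27·(1)
Scale by 27: particular solution (-27, 27); reduce p mod 3: (0, 9).
General solution: p = 0 + 3t, q = 9 - 2t for integer t.
12 ≤ 0 + 3t ≤ 97 gives t ∈ [4, 32], which is 29 values.

29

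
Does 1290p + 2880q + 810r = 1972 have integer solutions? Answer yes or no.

no

gcd(2880, 1290) = 30  (2880 = 2*1290 + 300, 1290 = 4*300 + 90, 300 = 3*90 + 30, 90 = 3*30).
gcd(30, 810) = 30.
30 does not divide 1972 (remainder 22), so no integer solutions.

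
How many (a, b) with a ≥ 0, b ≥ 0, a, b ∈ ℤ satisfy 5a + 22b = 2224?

gcd(22, 5) = 1.
By Bézout, 5×(9) + 22×(-2) = 1.
One solution: (18, 97).
General: a = 18 + 22t, b = 97 - 5t.
a ≥ 0 ⇒ t ≥ 0; b ≥ 0 ⇒ t ≤ 19. So t ∈ [0, 19]: 20 solutions.

20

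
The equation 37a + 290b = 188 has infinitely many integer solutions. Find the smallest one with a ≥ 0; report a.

154

gcd(290, 37):
  290 = 7×37 + 31
  37 = 1×31 + 6
  31 = 5×6 + 1
  6 = 6×1
so gcd(290, 37) = 1.
1 divides 188, so solutions exist.
Back-substitute for Bézout coefficients:
  1 = 31 - 5×6
  ... = 37×(-47) + 290×(6)
Scale by 188/1 = 188: (a₀, b₀) = (-8836, 1128).
General solution: a = -8836 + 290t, b = 1128 - 37t for integer t.
a ≥ 0: smallest is -8836 mod 290 = 154 (at t = 31), with b = -19.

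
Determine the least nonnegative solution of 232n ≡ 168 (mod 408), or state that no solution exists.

gcd(408, 232) = 8  (408 = 1·232 + 176, 232 = 1·176 + 56, 176 = 3·56 + 8, 56 = 7·8).
8 divides 168, so solutions exist.
Back-substituting, 232·(-7) + 408·(4) = 8.
So 232·(-7) ≡ 8 (mod 408); multiply by 21: n ≡ -147 (mod 51).
Smallest nonnegative: n = -147 mod 51 = 6.

6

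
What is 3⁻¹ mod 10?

7

gcd(10, 3):
  10 = 3×3 + 1
  3 = 3×1
so gcd(10, 3) = 1.
Back-substitute for Bézout coefficients:
  1 = 10 - 3×3
  ... = 3×(-3) + 10×(1)
So 3×-3 ≡ 1 (mod 10), and -3 mod 10 = 7.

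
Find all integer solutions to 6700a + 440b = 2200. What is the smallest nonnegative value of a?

gcd(6700, 440):
  6700 = 15×440 + 100
  440 = 4×100 + 40
  100 = 2×40 + 20
  40 = 2×20
so gcd(6700, 440) = 20.
20 divides 2200, so solutions exist.
Back-substitute for Bézout coefficients:
  20 = 100 - 2×40
  ... = 6700×(9) + 440×(-137)
Scale by 2200/20 = 110: (a₀, b₀) = (990, -15070).
General solution: a = 990 + 22t, b = -15070 - 335t for integer t.
a ≥ 0: smallest is 990 mod 22 = 0 (at t = -45), with b = 5.

0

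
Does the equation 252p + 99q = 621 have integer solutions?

gcd(252, 99):
  252 = 2*99 + 54
  99 = 1*54 + 45
  54 = 1*45 + 9
  45 = 5*9
so gcd(252, 99) = 9.
9 divides 621, so integer solutions exist.

yes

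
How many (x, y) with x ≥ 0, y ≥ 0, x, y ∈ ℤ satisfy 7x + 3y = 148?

7

gcd(7, 3) = 1.
By Bézout, 7×(1) + 3×(-2) = 1.
One solution: (1, 47).
General: x = 1 + 3t, y = 47 - 7t.
x ≥ 0 ⇒ t ≥ 0; y ≥ 0 ⇒ t ≤ 6. So t ∈ [0, 6]: 7 solutions.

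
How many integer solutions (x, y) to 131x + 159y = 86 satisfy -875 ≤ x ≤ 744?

10

gcd(159, 131):
  159 = 1*131 + 28
  131 = 4*28 + 19
  28 = 1*19 + 9
  19 = 2*9 + 1
  9 = 9*1
so gcd(159, 131) = 1.
Back-substitute for Bézout coefficients:
  1 = 19 - 2*9
  ... = 131*(17) + 159*(-14)
Scale by 86: particular solution (1462, -1204); reduce x mod 159: (31, -25).
General solution: x = 31 + 159t, y = -25 - 131t for integer t.
-875 ≤ 31 + 159t ≤ 744 gives t ∈ [-5, 4], which is 10 values.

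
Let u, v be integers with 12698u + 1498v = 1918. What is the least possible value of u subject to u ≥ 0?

95

gcd(12698, 1498) = 14.
14 divides 1918, so solutions exist.
By Bézout, 12698*(21) + 1498*(-178) = 14.
Scale by 1918/14 = 137: (u₀, v₀) = (2877, -24386).
General solution: u = 2877 + 107t, v = -24386 - 907t for integer t.
u ≥ 0: smallest is 2877 mod 107 = 95 (at t = -26), with v = -804.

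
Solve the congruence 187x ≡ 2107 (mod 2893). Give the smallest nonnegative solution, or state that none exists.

no solution

gcd(2893, 187):
  2893 = 15×187 + 88
  187 = 2×88 + 11
  88 = 8×11
so gcd(2893, 187) = 11.
11 does not divide 2107, so the congruence has no solution.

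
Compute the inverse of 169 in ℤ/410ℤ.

gcd(410, 169) = 1.
By Bézout, 169×(-131) + 410×(54) = 1.
So 169×-131 ≡ 1 (mod 410), and -131 mod 410 = 279.

279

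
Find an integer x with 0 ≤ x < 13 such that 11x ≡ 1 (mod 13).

gcd(13, 11) = 1  (13 = 1×11 + 2, 11 = 5×2 + 1, 2 = 2×1).
Back-substituting, 11×(6) + 13×(-5) = 1.
So 11×6 ≡ 1 (mod 13), and 6 mod 13 = 6.

6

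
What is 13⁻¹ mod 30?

gcd(30, 13) = 1.
By Bézout, 13·(7) + 30·(-3) = 1.
So 13·7 ≡ 1 (mod 30), and 7 mod 30 = 7.

7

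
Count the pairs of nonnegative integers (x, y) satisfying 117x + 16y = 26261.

14

gcd(117, 16) = 1.
By Bézout, 117*(-3) + 16*(22) = 1.
One solution: (1, 1634).
General: x = 1 + 16t, y = 1634 - 117t.
x ≥ 0 ⇒ t ≥ 0; y ≥ 0 ⇒ t ≤ 13. So t ∈ [0, 13]: 14 solutions.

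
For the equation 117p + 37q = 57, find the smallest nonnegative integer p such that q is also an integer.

28

gcd(117, 37):
  117 = 3·37 + 6
  37 = 6·6 + 1
  6 = 6·1
so gcd(117, 37) = 1.
1 divides 57, so solutions exist.
Back-substitute for Bézout coefficients:
  1 = 37 - 6·6
  ... = 117·(-6) + 37·(19)
Scale by 57/1 = 57: (p₀, q₀) = (-342, 1083).
General solution: p = -342 + 37t, q = 1083 - 117t for integer t.
p ≥ 0: smallest is -342 mod 37 = 28 (at t = 10), with q = -87.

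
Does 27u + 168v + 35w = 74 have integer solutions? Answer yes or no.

gcd(168, 27):
  168 = 6×27 + 6
  27 = 4×6 + 3
  6 = 2×3
so gcd(168, 27) = 3.
gcd(3, 35) = 1.
1 divides 74, so integer solutions exist.

yes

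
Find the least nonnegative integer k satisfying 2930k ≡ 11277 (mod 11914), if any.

no solution

gcd(11914, 2930) = 2.
2 does not divide 11277, so the congruence has no solution.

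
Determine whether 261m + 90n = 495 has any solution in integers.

gcd(261, 90) = 9  (261 = 2·90 + 81, 90 = 1·81 + 9, 81 = 9·9).
9 divides 495, so integer solutions exist.

yes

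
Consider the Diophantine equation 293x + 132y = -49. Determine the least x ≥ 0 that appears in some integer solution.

gcd(293, 132) = 1.
1 divides -49, so solutions exist.
By Bézout, 293·(41) + 132·(-91) = 1.
Scale by -49/1 = -49: (x₀, y₀) = (-2009, 4459).
General solution: x = -2009 + 132t, y = 4459 - 293t for integer t.
x ≥ 0: smallest is -2009 mod 132 = 103 (at t = 16), with y = -229.

103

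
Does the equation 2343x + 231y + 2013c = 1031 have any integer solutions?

gcd(2343, 231) = 33  (2343 = 10·231 + 33, 231 = 7·33).
gcd(33, 2013) = 33.
33 does not divide 1031 (remainder 8), so no integer solutions.

no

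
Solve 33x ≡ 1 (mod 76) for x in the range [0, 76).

gcd(76, 33) = 1  (76 = 2×33 + 10, 33 = 3×10 + 3, 10 = 3×3 + 1, 3 = 3×1).
Back-substituting, 33×(-23) + 76×(10) = 1.
So 33×-23 ≡ 1 (mod 76), and -23 mod 76 = 53.

53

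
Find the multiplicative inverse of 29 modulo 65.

9

gcd(65, 29):
  65 = 2×29 + 7
  29 = 4×7 + 1
  7 = 7×1
so gcd(65, 29) = 1.
Back-substitute for Bézout coefficients:
  1 = 29 - 4×7
  ... = 29×(9) + 65×(-4)
So 29×9 ≡ 1 (mod 65), and 9 mod 65 = 9.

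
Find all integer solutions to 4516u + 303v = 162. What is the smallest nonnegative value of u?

gcd(4516, 303) = 1.
1 divides 162, so solutions exist.
By Bézout, 4516*(94) + 303*(-1401) = 1.
Scale by 162/1 = 162: (u₀, v₀) = (15228, -226962).
General solution: u = 15228 + 303t, v = -226962 - 4516t for integer t.
u ≥ 0: smallest is 15228 mod 303 = 78 (at t = -50), with v = -1162.

78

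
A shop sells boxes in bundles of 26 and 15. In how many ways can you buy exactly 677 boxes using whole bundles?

Need nonnegative integers with 26j + 15k = 677.
gcd(26, 15) = 1, and 26·(-4) + 15·(7) = 1.
So (j₀, k₀) = (-2708, 4739); general j = -2708 + 15t, k = 4739 - 26t.
j ≥ 0 ⇒ t ≥ 181; k ≥ 0 ⇒ t ≤ 182. That's 2 values of t.

2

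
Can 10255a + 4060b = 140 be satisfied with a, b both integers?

yes

gcd(10255, 4060):
  10255 = 2*4060 + 2135
  4060 = 1*2135 + 1925
  2135 = 1*1925 + 210
  1925 = 9*210 + 35
  210 = 6*35
so gcd(10255, 4060) = 35.
35 divides 140, so integer solutions exist.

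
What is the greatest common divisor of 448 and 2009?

7

gcd(2009, 448) = 7  (2009 = 4×448 + 217, 448 = 2×217 + 14, 217 = 15×14 + 7, 14 = 2×7).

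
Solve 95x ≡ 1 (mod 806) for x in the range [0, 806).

543

gcd(806, 95) = 1  (806 = 8×95 + 46, 95 = 2×46 + 3, 46 = 15×3 + 1, 3 = 3×1).
Back-substituting, 95×(-263) + 806×(31) = 1.
So 95×-263 ≡ 1 (mod 806), and -263 mod 806 = 543.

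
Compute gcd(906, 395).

1

gcd(906, 395):
  906 = 2×395 + 116
  395 = 3×116 + 47
  116 = 2×47 + 22
  47 = 2×22 + 3
  22 = 7×3 + 1
  3 = 3×1
so gcd(906, 395) = 1.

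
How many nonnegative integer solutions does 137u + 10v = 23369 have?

17

gcd(137, 10) = 1  (137 = 13·10 + 7, 10 = 1·7 + 3, 7 = 2·3 + 1, 3 = 3·1).
Back-substituting, 137·(3) + 10·(-41) = 1.
Scale by 23369: one solution is (70107, -958129). Reduce u mod 10: (7, 2241).
General: u = 7 + 10t, v = 2241 - 137t.
u ≥ 0 ⇒ t ≥ 0; v ≥ 0 ⇒ t ≤ 16. So t ∈ [0, 16]: 17 solutions.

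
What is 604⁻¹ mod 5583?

1747

gcd(5583, 604) = 1.
By Bézout, 604·(1747) + 5583·(-189) = 1.
So 604·1747 ≡ 1 (mod 5583), and 1747 mod 5583 = 1747.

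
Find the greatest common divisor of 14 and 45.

gcd(45, 14):
  45 = 3·14 + 3
  14 = 4·3 + 2
  3 = 1·2 + 1
  2 = 2·1
so gcd(45, 14) = 1.

1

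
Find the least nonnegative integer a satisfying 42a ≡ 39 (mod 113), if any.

gcd(113, 42) = 1  (113 = 2*42 + 29, 42 = 1*29 + 13, 29 = 2*13 + 3, 13 = 4*3 + 1, 3 = 3*1).
1 divides 39, so solutions exist.
Back-substituting, 42*(35) + 113*(-13) = 1.
So 42*(35) ≡ 1 (mod 113); multiply by 39: a ≡ 1365 (mod 113).
Smallest nonnegative: a = 1365 mod 113 = 9.

9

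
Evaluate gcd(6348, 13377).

gcd(13377, 6348):
  13377 = 2×6348 + 681
  6348 = 9×681 + 219
  681 = 3×219 + 24
  219 = 9×24 + 3
  24 = 8×3
so gcd(13377, 6348) = 3.

3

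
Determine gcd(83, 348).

gcd(348, 83):
  348 = 4·83 + 16
  83 = 5·16 + 3
  16 = 5·3 + 1
  3 = 3·1
so gcd(348, 83) = 1.

1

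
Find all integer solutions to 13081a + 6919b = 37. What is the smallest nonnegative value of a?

gcd(13081, 6919) = 1  (13081 = 1*6919 + 6162, 6919 = 1*6162 + 757, 6162 = 8*757 + 106, 757 = 7*106 + 15, 106 = 7*15 + 1, 15 = 15*1).
1 divides 37, so solutions exist.
Back-substituting, 13081*(457) + 6919*(-864) = 1.
Scale by 37/1 = 37: (a₀, b₀) = (16909, -31968).
General solution: a = 16909 + 6919t, b = -31968 - 13081t for integer t.
a ≥ 0: smallest is 16909 mod 6919 = 3071 (at t = -2), with b = -5806.

3071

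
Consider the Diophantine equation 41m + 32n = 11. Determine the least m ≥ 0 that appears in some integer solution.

19

gcd(41, 32):
  41 = 1*32 + 9
  32 = 3*9 + 5
  9 = 1*5 + 4
  5 = 1*4 + 1
  4 = 4*1
so gcd(41, 32) = 1.
1 divides 11, so solutions exist.
Back-substitute for Bézout coefficients:
  1 = 5 - 1*4
  ... = 41*(-7) + 32*(9)
Scale by 11/1 = 11: (m₀, n₀) = (-77, 99).
General solution: m = -77 + 32t, n = 99 - 41t for integer t.
m ≥ 0: smallest is -77 mod 32 = 19 (at t = 3), with n = -24.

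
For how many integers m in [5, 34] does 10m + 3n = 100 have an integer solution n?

gcd(10, 3) = 1  (10 = 3·3 + 1, 3 = 3·1).
Back-substituting, 10·(1) + 3·(-3) = 1.
Scale by 100: particular solution (100, -300); reduce m mod 3: (1, 30).
General solution: m = 1 + 3t, n = 30 - 10t for integer t.
5 ≤ 1 + 3t ≤ 34 gives t ∈ [2, 11], which is 10 values.

10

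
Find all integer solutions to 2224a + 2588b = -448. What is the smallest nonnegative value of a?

gcd(2588, 2224):
  2588 = 1×2224 + 364
  2224 = 6×364 + 40
  364 = 9×40 + 4
  40 = 10×4
so gcd(2588, 2224) = 4.
4 divides -448, so solutions exist.
Back-substitute for Bézout coefficients:
  4 = 364 - 9×40
  ... = 2224×(-64) + 2588×(55)
Scale by -448/4 = -112: (a₀, b₀) = (7168, -6160).
General solution: a = 7168 + 647t, b = -6160 - 556t for integer t.
a ≥ 0: smallest is 7168 mod 647 = 51 (at t = -11), with b = -44.

51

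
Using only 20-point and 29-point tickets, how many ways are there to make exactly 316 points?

Need nonnegative integers with 20j + 29k = 316.
gcd(20, 29) = 1, and 20·(-13) + 29·(9) = 1.
So (j₀, k₀) = (-4108, 2844); general j = -4108 + 29t, k = 2844 - 20t.
j ≥ 0 ⇒ t ≥ 142; k ≥ 0 ⇒ t ≤ 142. That's 1 value of t.

1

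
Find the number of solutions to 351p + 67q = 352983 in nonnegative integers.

gcd(351, 67) = 1.
By Bézout, 351*(21) + 67*(-110) = 1.
One solution: (31, 5106).
General: p = 31 + 67t, q = 5106 - 351t.
p ≥ 0 ⇒ t ≥ 0; q ≥ 0 ⇒ t ≤ 14. So t ∈ [0, 14]: 15 solutions.

15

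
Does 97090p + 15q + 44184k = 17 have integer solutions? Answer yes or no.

yes

gcd(97090, 15):
  97090 = 6472·15 + 10
  15 = 1·10 + 5
  10 = 2·5
so gcd(97090, 15) = 5.
gcd(5, 44184) = 1.
1 divides 17, so integer solutions exist.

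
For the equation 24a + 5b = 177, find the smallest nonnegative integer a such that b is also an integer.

gcd(24, 5) = 1.
1 divides 177, so solutions exist.
By Bézout, 24×(-1) + 5×(5) = 1.
Scale by 177/1 = 177: (a₀, b₀) = (-177, 885).
General solution: a = -177 + 5t, b = 885 - 24t for integer t.
a ≥ 0: smallest is -177 mod 5 = 3 (at t = 36), with b = 21.

3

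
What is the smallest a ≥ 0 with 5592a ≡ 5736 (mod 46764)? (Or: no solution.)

2560

gcd(46764, 5592) = 12.
12 divides 5736, so solutions exist.
By Bézout, 5592×(-761) + 46764×(91) = 12.
So 5592×(-761) ≡ 12 (mod 46764); multiply by 478: a ≡ -363758 (mod 3897).
Smallest nonnegative: a = -363758 mod 3897 = 2560.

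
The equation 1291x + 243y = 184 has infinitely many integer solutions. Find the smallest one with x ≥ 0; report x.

28

gcd(1291, 243) = 1.
1 divides 184, so solutions exist.
By Bézout, 1291×(16) + 243×(-85) = 1.
Scale by 184/1 = 184: (x₀, y₀) = (2944, -15640).
General solution: x = 2944 + 243t, y = -15640 - 1291t for integer t.
x ≥ 0: smallest is 2944 mod 243 = 28 (at t = -12), with y = -148.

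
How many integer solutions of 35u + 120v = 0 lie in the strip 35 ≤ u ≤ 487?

19

gcd(120, 35):
  120 = 3·35 + 15
  35 = 2·15 + 5
  15 = 3·5
so gcd(120, 35) = 5.
Back-substitute for Bézout coefficients:
  5 = 35 - 2·15
  ... = 35·(7) + 120·(-2)
Scale by 0: particular solution (0, 0); reduce u mod 24: (0, 0).
General solution: u = 0 + 24t, v = 0 - 7t for integer t.
35 ≤ 0 + 24t ≤ 487 gives t ∈ [2, 20], which is 19 values.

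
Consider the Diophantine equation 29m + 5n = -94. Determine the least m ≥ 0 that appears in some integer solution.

4

gcd(29, 5) = 1.
1 divides -94, so solutions exist.
By Bézout, 29·(-1) + 5·(6) = 1.
Scale by -94/1 = -94: (m₀, n₀) = (94, -564).
General solution: m = 94 + 5t, n = -564 - 29t for integer t.
m ≥ 0: smallest is 94 mod 5 = 4 (at t = -18), with n = -42.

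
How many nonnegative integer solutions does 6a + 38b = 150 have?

2

gcd(38, 6) = 2  (38 = 6·6 + 2, 6 = 3·2).
Back-substituting, 6·(-6) + 38·(1) = 2.
Scale by 75: one solution is (-450, 75). Reduce a mod 19: (6, 3).
General: a = 6 + 19t, b = 3 - 3t.
a ≥ 0 ⇒ t ≥ 0; b ≥ 0 ⇒ t ≤ 1. So t ∈ [0, 1]: 2 solutions.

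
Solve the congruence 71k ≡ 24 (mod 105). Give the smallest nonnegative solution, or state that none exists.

24

gcd(105, 71) = 1  (105 = 1×71 + 34, 71 = 2×34 + 3, 34 = 11×3 + 1, 3 = 3×1).
1 divides 24, so solutions exist.
Back-substituting, 71×(-34) + 105×(23) = 1.
So 71×(-34) ≡ 1 (mod 105); multiply by 24: k ≡ -816 (mod 105).
Smallest nonnegative: k = -816 mod 105 = 24.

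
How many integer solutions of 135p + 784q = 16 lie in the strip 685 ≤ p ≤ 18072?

22

gcd(784, 135) = 1  (784 = 5*135 + 109, 135 = 1*109 + 26, 109 = 4*26 + 5, 26 = 5*5 + 1, 5 = 5*1).
Back-substituting, 135*(151) + 784*(-26) = 1.
Scale by 16: particular solution (2416, -416); reduce p mod 784: (64, -11).
General solution: p = 64 + 784t, q = -11 - 135t for integer t.
685 ≤ 64 + 784t ≤ 18072 gives t ∈ [1, 22], which is 22 values.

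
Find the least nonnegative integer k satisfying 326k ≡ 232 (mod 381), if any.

gcd(381, 326):
  381 = 1*326 + 55
  326 = 5*55 + 51
  55 = 1*51 + 4
  51 = 12*4 + 3
  4 = 1*3 + 1
  3 = 3*1
so gcd(381, 326) = 1.
1 divides 232, so solutions exist.
Back-substitute for Bézout coefficients:
  1 = 4 - 1*3
  ... = 326*(-97) + 381*(83)
So 326*(-97) ≡ 1 (mod 381); multiply by 232: k ≡ -22504 (mod 381).
Smallest nonnegative: k = -22504 mod 381 = 356.

356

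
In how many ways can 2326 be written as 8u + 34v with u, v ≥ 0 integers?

17

gcd(34, 8):
  34 = 4*8 + 2
  8 = 4*2
so gcd(34, 8) = 2.
Back-substitute for Bézout coefficients:
  2 = 34 - 4*8
  ... = 8*(-4) + 34*(1)
Scale by 1163: one solution is (-4652, 1163). Reduce u mod 17: (6, 67).
General: u = 6 + 17t, v = 67 - 4t.
u ≥ 0 ⇒ t ≥ 0; v ≥ 0 ⇒ t ≤ 16. So t ∈ [0, 16]: 17 solutions.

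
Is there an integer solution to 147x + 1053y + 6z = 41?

no

gcd(1053, 147) = 3  (1053 = 7*147 + 24, 147 = 6*24 + 3, 24 = 8*3).
gcd(3, 6) = 3.
3 does not divide 41 (remainder 2), so no integer solutions.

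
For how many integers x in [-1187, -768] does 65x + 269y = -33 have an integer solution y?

2

gcd(269, 65) = 1  (269 = 4×65 + 9, 65 = 7×9 + 2, 9 = 4×2 + 1, 2 = 2×1).
Back-substituting, 65×(-120) + 269×(29) = 1.
Scale by -33: particular solution (3960, -957); reduce x mod 269: (194, -47).
General solution: x = 194 + 269t, y = -47 - 65t for integer t.
-1187 ≤ 194 + 269t ≤ -768 gives t ∈ [-5, -4], which is 2 values.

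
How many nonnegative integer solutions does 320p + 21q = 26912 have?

gcd(320, 21) = 1.
By Bézout, 320×(-4) + 21×(61) = 1.
One solution: (19, 992).
General: p = 19 + 21t, q = 992 - 320t.
p ≥ 0 ⇒ t ≥ 0; q ≥ 0 ⇒ t ≤ 3. So t ∈ [0, 3]: 4 solutions.

4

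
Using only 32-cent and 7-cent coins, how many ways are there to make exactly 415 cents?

Need nonnegative integers with 32j + 7k = 415.
gcd(32, 7) = 1, and 32·(2) + 7·(-9) = 1.
So (j₀, k₀) = (830, -3735); general j = 830 + 7t, k = -3735 - 32t.
j ≥ 0 ⇒ t ≥ -118; k ≥ 0 ⇒ t ≤ -117. That's 2 values of t.

2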